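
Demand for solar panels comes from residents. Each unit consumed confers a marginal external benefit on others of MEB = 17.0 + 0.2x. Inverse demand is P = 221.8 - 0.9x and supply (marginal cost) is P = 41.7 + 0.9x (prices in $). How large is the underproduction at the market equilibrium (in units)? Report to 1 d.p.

23.1 units

Market equilibrium (private): 41.7 + 0.9x = 221.8 - 0.9x → x_m = 100.0556.
Social marginal benefit = demand + MEB = 238.8 - 0.7x.
Set SMB = MC: 238.8 - 0.7x = 41.7 + 0.9x → x* = 123.1875.
Gap = |100.0556 − 123.1875| = 23.1319.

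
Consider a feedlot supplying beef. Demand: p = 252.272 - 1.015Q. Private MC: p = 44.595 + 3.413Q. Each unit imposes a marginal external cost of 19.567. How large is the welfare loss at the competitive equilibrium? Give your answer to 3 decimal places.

DWL = 43.233

Market equilibrium (private): 44.595 + 3.413Q = 252.272 - 1.015Q → Q_m = 46.9009.
Social marginal cost = private MC + MEC = 64.162 + 3.413Q.
Set SMC = demand: 64.162 + 3.413Q = 252.272 - 1.015Q → Q* = 42.4819.
The welfare-loss triangle has base |Q_m − Q*| and height MEC(Q_m) (the vertical gap between SMC and demand is zero at Q* and MEC at Q_m).
DWL = ½ × 4.4190 × 19.5670 = 43.2333.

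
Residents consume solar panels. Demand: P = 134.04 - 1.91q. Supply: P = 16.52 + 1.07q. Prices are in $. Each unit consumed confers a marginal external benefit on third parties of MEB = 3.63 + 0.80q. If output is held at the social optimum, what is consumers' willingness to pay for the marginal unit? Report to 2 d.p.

P = $27.89

Social marginal benefit = demand + MEB = 137.67 - 1.11q.
Set SMB = MC: 137.67 - 1.11q = 16.52 + 1.07q → q* = 55.5734.
Consumer price on the demand curve at q*: 134.04 − 1.91×55.5734 = 27.8948.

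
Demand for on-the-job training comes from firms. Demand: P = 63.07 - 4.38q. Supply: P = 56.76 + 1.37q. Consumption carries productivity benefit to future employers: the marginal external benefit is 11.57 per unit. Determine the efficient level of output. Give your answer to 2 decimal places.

q* = 3.11

Social marginal benefit = demand + MEB = 74.64 - 4.38q.
Set SMB = MC: 74.64 - 4.38q = 56.76 + 1.37q → q* = 3.1096.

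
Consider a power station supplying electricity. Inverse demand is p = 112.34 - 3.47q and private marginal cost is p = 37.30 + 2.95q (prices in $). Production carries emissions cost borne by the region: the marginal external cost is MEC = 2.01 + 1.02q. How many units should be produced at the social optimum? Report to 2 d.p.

Social marginal cost = private MC + MEC = 39.31 + 3.97q.
Set SMC = demand: 39.31 + 3.97q = 112.34 - 3.47q → q* = 9.8159.

q* = 9.82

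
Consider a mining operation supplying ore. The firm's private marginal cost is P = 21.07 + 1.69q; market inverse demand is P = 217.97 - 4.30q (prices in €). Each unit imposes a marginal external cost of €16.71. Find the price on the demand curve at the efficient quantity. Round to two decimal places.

P = €88.62

Social marginal cost = private MC + MEC = 37.78 + 1.69q.
Set SMC = demand: 37.78 + 1.69q = 217.97 - 4.30q → q* = 30.0818.
Consumer price on the demand curve at q*: 217.97 − 4.30×30.0818 = 88.6183.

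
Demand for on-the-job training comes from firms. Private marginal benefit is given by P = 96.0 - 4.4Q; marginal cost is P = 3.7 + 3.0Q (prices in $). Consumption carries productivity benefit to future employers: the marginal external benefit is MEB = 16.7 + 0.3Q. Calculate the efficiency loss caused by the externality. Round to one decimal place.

Market equilibrium (private): 3.7 + 3.0Q = 96.0 - 4.4Q → Q_m = 12.4730.
Social marginal benefit = demand + MEB = 112.7 - 4.1Q.
Set SMB = MC: 112.7 - 4.1Q = 3.7 + 3.0Q → Q* = 15.3521.
The welfare-loss triangle has base |Q_m − Q*| and height MEB(Q_m) (the vertical gap between SMB and MC is zero at Q* and MEB at Q_m).
DWL = ½ × 2.8791 × 20.4419 = 29.4271.

DWL = $29.4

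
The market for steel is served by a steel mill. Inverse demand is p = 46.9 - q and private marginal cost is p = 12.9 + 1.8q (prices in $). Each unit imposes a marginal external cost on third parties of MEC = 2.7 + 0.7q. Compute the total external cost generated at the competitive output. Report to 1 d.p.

Market equilibrium (private): 12.9 + 1.8q = 46.9 - q → q_m = 12.1429.
Total external cost = ∫₀^{q_m} (2.7 + 0.7q) dq = 2.7×12.1429 + ½×0.7×12.1429² = 84.3933.

$84.4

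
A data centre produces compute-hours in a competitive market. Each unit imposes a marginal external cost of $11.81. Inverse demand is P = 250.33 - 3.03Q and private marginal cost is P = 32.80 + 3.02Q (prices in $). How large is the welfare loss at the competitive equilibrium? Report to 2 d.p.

DWL = $11.53

Market equilibrium (private): 32.80 + 3.02Q = 250.33 - 3.03Q → Q_m = 35.9554.
Social marginal cost = private MC + MEC = 44.61 + 3.02Q.
Set SMC = demand: 44.61 + 3.02Q = 250.33 - 3.03Q → Q* = 34.0033.
Between Q* and Q_m the wedge SMC − demand runs linearly from 0 to MEC(Q_m), so the loss is a triangle.
DWL = ½ × 1.9521 × 11.8100 = 11.5272.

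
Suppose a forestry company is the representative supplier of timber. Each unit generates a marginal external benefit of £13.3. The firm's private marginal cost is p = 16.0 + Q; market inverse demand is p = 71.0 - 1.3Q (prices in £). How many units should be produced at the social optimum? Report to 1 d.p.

Q* = 29.7

Social marginal cost = private MC − MEB = 2.7 + Q.
Set SMC = demand: 2.7 + Q = 71.0 - 1.3Q → Q* = 29.6957.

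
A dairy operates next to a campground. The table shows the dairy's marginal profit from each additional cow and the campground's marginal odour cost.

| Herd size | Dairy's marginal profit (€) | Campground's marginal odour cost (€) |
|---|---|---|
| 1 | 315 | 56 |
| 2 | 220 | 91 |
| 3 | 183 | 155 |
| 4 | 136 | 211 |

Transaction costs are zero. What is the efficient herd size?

3

Bargaining reaches the level where marginal profit last exceeds marginal odour cost.
That holds through level 3 (183 ≥ 155) but not at 4 (136 < 211).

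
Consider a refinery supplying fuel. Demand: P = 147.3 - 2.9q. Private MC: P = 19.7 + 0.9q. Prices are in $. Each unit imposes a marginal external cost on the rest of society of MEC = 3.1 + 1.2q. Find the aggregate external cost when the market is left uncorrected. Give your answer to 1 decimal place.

Market equilibrium (private): 19.7 + 0.9q = 147.3 - 2.9q → q_m = 33.5789.
Total external cost = ∫₀^{q_m} (3.1 + 1.2q) dq = 3.1×33.5789 + ½×1.2×33.5789² = 780.6201.

$780.6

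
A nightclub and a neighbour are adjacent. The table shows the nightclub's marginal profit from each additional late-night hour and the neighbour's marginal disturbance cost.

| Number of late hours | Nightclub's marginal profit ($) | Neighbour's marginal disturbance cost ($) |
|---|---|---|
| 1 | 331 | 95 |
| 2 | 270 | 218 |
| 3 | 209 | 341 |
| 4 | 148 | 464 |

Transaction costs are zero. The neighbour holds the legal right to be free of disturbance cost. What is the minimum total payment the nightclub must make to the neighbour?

$313

Efficient level: marginal profit ≥ marginal disturbance cost through level 2, so k* = 2.
With the neighbour holding the right, the nightclub must at least compensate total damage at k*: 95 + 218 = 313.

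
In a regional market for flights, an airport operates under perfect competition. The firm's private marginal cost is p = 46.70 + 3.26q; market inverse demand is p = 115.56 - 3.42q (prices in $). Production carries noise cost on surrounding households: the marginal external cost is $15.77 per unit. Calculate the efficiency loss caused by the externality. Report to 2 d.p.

Market equilibrium (private): 46.70 + 3.26q = 115.56 - 3.42q → q_m = 10.3084.
Social marginal cost = private MC + MEC = 62.47 + 3.26q.
Set SMC = demand: 62.47 + 3.26q = 115.56 - 3.42q → q* = 7.9476.
Between q* and q_m the wedge SMC − demand runs linearly from 0 to MEC(q_m), so the loss is a triangle.
DWL = ½ × 2.3608 × 15.7700 = 18.6149.

DWL = $18.61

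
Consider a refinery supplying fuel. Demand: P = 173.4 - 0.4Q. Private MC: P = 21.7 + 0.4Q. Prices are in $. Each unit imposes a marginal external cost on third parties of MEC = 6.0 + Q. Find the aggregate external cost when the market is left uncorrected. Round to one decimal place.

Market equilibrium (private): 21.7 + 0.4Q = 173.4 - 0.4Q → Q_m = 189.6250.
Total external cost = ∫₀^{Q_m} (6.0 + 1.0Q) dQ = 6.0×189.6250 + ½×1.0×189.6250² = 19116.5703.

$19116.6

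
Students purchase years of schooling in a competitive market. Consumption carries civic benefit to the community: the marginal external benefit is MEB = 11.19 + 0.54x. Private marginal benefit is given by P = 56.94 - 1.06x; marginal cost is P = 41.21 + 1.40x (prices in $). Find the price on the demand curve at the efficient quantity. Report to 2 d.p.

P = $42.08

Social marginal benefit = demand + MEB = 68.13 - 0.52x.
Set SMB = MC: 68.13 - 0.52x = 41.21 + 1.40x → x* = 14.0208.
Consumer price on the demand curve at x*: 56.94 − 1.06×14.0208 = 42.0780.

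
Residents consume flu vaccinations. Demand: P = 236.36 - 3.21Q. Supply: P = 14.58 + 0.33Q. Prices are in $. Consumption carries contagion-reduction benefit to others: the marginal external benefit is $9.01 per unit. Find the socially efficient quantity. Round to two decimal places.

Social marginal benefit = demand + MEB = 245.37 - 3.21Q.
Set SMB = MC: 245.37 - 3.21Q = 14.58 + 0.33Q → Q* = 65.1949.

Q* = 65.19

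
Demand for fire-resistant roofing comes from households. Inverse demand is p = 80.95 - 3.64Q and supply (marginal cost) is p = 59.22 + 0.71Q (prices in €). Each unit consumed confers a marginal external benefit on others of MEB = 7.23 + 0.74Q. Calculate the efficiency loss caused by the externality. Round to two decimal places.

DWL = €16.54

Market equilibrium (private): 59.22 + 0.71Q = 80.95 - 3.64Q → Q_m = 4.9954.
Social marginal benefit = demand + MEB = 88.18 - 2.90Q.
Set SMB = MC: 88.18 - 2.90Q = 59.22 + 0.71Q → Q* = 8.0222.
The welfare-loss triangle has base |Q_m − Q*| and height MEB(Q_m) (the vertical gap between SMB and MC is zero at Q* and MEB at Q_m).
DWL = ½ × 3.0268 × 10.9266 = 16.5363.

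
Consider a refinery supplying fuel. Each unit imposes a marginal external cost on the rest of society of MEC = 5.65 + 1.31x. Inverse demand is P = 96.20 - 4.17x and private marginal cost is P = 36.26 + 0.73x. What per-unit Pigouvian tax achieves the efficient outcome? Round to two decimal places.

Social marginal cost = private MC + MEC = 41.91 + 2.04x.
Set SMC = demand: 41.91 + 2.04x = 96.20 - 4.17x → x* = 8.7424.
The Pigouvian tax equals MEC at x*: 5.65 + 1.31×8.7424 = 17.1025.

tax = 17.10 per unit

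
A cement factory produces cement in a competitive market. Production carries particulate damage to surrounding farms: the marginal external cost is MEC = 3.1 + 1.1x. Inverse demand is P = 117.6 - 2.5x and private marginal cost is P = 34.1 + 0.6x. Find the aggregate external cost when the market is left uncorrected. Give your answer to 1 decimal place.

Market equilibrium (private): 34.1 + 0.6x = 117.6 - 2.5x → x_m = 26.9355.
Total external cost = ∫₀^{x_m} (3.1 + 1.1x) dx = 3.1×26.9355 + ½×1.1×26.9355² = 482.5367.

482.5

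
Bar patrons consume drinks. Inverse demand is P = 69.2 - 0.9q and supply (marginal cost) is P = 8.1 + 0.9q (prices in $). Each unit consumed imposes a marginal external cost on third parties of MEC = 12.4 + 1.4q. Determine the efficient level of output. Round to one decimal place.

q* = 15.2

Social marginal benefit = demand − MEC = 56.8 - 2.3q.
Set SMB = MC: 56.8 - 2.3q = 8.1 + 0.9q → q* = 15.2188.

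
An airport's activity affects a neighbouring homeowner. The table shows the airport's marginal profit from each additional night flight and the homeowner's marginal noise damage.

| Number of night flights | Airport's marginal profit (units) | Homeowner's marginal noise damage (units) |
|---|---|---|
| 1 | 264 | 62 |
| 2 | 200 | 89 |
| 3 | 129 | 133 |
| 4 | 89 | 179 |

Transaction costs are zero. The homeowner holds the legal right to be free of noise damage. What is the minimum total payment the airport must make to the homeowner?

151

Efficient level: marginal profit ≥ marginal noise damage through level 2, so k* = 2.
With the homeowner holding the right, the airport must at least compensate total damage at k*: 62 + 89 = 151.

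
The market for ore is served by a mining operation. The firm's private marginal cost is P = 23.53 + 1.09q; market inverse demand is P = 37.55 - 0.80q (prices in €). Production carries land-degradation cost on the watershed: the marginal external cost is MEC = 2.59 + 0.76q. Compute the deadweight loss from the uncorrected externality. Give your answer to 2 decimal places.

Market equilibrium (private): 23.53 + 1.09q = 37.55 - 0.80q → q_m = 7.4180.
Social marginal cost = private MC + MEC = 26.12 + 1.85q.
Set SMC = demand: 26.12 + 1.85q = 37.55 - 0.80q → q* = 4.3132.
The welfare-loss triangle has base |q_m − q*| and height MEC(q_m) (the vertical gap between SMC and demand is zero at q* and MEC at q_m).
DWL = ½ × 3.1048 × 8.2277 = 12.7727.

DWL = €12.77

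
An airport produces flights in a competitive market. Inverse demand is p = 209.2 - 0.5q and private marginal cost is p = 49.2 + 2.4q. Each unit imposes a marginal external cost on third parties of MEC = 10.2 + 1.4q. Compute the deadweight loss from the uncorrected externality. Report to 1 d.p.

DWL = 889.1

Market equilibrium (private): 49.2 + 2.4q = 209.2 - 0.5q → q_m = 55.1724.
Social marginal cost = private MC + MEC = 59.4 + 3.8q.
Set SMC = demand: 59.4 + 3.8q = 209.2 - 0.5q → q* = 34.8372.
The loss is the area between SMC and demand from q* to q_m; with linear curves that's a triangle of height MEC(q_m).
DWL = ½ × 20.3352 × 87.4414 = 889.0692.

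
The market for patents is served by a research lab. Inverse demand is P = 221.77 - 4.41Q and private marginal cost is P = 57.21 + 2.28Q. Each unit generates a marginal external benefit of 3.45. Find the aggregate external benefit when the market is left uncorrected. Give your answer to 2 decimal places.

Market equilibrium (private): 57.21 + 2.28Q = 221.77 - 4.41Q → Q_m = 24.5979.
Total external benefit = MEB × Q_m = 3.45 × 24.5979 = 84.8628.

84.86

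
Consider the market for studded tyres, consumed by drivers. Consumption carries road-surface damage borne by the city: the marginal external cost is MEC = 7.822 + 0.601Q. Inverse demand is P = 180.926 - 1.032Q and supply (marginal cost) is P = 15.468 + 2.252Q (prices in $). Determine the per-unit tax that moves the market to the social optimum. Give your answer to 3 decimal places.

Social marginal benefit = demand − MEC = 173.104 - 1.633Q.
Set SMB = MC: 173.104 - 1.633Q = 15.468 + 2.252Q → Q* = 40.5755.
The Pigouvian tax equals MEC at Q*: 7.822 + 0.601×40.5755 = 32.2079.

tax = $32.208 per unit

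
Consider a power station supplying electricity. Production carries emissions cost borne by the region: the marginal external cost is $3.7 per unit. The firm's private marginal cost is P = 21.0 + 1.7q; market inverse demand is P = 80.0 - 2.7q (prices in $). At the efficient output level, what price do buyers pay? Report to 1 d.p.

Social marginal cost = private MC + MEC = 24.7 + 1.7q.
Set SMC = demand: 24.7 + 1.7q = 80.0 - 2.7q → q* = 12.5682.
Consumer price on the demand curve at q*: 80.0 − 2.7×12.5682 = 46.0659.

P = $46.1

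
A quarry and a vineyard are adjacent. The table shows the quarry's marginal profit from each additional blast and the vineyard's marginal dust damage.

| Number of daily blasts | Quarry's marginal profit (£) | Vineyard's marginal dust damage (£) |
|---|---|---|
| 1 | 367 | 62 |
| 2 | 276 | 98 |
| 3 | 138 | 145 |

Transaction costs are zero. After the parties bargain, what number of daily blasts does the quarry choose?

Bargaining reaches the level where marginal profit last exceeds marginal dust damage.
That holds through level 2 (276 ≥ 98) but not at 3 (138 < 145).

2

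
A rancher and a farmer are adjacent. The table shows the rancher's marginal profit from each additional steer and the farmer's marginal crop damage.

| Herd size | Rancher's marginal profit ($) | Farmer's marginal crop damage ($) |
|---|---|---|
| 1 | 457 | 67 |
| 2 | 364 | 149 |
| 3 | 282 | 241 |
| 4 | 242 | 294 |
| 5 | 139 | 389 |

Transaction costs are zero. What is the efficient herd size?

3

Bargaining reaches the level where marginal profit last exceeds marginal crop damage.
That holds through level 3 (282 ≥ 241) but not at 4 (242 < 294).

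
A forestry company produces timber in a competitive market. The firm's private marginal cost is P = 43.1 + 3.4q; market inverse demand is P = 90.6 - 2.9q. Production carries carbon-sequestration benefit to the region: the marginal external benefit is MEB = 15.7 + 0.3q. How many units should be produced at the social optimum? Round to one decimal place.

q* = 10.5

Social marginal cost = private MC − MEB = 27.4 + 3.1q.
Set SMC = demand: 27.4 + 3.1q = 90.6 - 2.9q → q* = 10.5333.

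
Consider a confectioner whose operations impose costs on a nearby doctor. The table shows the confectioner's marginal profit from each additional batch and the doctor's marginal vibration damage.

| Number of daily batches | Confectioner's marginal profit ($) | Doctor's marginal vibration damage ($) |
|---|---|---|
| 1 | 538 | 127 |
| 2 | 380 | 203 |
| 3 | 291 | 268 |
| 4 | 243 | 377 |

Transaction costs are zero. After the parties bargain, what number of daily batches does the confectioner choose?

Bargaining reaches the level where marginal profit last exceeds marginal vibration damage.
That holds through level 3 (291 ≥ 268) but not at 4 (243 < 377).

3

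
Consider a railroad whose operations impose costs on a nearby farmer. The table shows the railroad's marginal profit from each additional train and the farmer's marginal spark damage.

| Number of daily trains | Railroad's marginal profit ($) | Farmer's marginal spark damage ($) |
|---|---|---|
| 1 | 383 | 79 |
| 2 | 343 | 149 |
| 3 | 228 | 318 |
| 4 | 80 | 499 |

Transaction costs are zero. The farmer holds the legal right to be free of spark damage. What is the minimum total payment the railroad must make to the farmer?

Efficient level: marginal profit ≥ marginal spark damage through level 2, so k* = 2.
With the farmer holding the right, the railroad must at least compensate total damage at k*: 79 + 149 = 228.

$228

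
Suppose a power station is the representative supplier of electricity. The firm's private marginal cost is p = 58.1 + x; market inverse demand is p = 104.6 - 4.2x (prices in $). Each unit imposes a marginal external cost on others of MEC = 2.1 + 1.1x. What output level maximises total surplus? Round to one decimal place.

Social marginal cost = private MC + MEC = 60.2 + 2.1x.
Set SMC = demand: 60.2 + 2.1x = 104.6 - 4.2x → x* = 7.0476.

x* = 7.0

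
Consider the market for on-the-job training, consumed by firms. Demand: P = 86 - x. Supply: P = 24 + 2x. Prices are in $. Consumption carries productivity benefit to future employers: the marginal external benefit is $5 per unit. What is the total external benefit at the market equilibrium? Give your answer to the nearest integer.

$103

Market equilibrium (private): 24 + 2x = 86 - x → x_m = 20.6667.
Total external benefit = MEB × x_m = 5 × 20.6667 = 103.3335.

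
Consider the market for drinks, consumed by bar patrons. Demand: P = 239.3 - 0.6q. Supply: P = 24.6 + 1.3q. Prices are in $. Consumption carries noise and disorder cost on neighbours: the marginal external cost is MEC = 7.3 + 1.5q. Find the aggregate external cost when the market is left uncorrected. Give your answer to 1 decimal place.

$10401.7

Market equilibrium (private): 24.6 + 1.3q = 239.3 - 0.6q → q_m = 113.0000.
Total external cost = ∫₀^{q_m} (7.3 + 1.5q) dq = 7.3×113.0000 + ½×1.5×113.0000² = 10401.6500.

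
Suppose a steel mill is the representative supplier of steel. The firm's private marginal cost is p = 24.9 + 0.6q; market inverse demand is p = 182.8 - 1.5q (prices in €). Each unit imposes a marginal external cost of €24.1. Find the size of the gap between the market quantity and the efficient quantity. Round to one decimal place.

11.5 units

Market equilibrium (private): 24.9 + 0.6q = 182.8 - 1.5q → q_m = 75.1905.
Social marginal cost = private MC + MEC = 49.0 + 0.6q.
Set SMC = demand: 49.0 + 0.6q = 182.8 - 1.5q → q* = 63.7143.
Gap = |75.1905 − 63.7143| = 11.4762.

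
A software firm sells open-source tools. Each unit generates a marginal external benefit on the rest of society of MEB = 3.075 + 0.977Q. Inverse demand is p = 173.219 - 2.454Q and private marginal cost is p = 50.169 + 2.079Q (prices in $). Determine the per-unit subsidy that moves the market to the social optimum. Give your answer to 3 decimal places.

Social marginal cost = private MC − MEB = 47.094 + 1.102Q.
Set SMC = demand: 47.094 + 1.102Q = 173.219 - 2.454Q → Q* = 35.4682.
The Pigouvian subsidy equals MEB at Q*: 3.075 + 0.977×35.4682 = 37.7274.

subsidy = $37.727 per unit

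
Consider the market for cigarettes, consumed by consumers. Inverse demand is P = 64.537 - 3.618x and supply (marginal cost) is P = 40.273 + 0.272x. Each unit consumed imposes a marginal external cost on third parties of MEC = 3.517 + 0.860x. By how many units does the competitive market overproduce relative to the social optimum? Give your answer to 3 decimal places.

1.870 units

Market equilibrium (private): 40.273 + 0.272x = 64.537 - 3.618x → x_m = 6.2375.
Social marginal benefit = demand − MEC = 61.020 - 4.478x.
Set SMB = MC: 61.020 - 4.478x = 40.273 + 0.272x → x* = 4.3678.
Gap = |6.2375 − 4.3678| = 1.8697.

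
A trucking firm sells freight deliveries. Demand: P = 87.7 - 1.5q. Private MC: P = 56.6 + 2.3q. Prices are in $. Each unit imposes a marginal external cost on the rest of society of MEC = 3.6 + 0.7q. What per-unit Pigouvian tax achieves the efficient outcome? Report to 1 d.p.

tax = $7.9 per unit

Social marginal cost = private MC + MEC = 60.2 + 3.0q.
Set SMC = demand: 60.2 + 3.0q = 87.7 - 1.5q → q* = 6.1111.
The Pigouvian tax equals MEC at q*: 3.6 + 0.7×6.1111 = 7.8778.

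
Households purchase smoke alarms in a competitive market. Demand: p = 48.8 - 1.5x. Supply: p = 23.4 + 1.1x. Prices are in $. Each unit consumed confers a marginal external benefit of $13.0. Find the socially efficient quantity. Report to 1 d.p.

Social marginal benefit = demand + MEB = 61.8 - 1.5x.
Set SMB = MC: 61.8 - 1.5x = 23.4 + 1.1x → x* = 14.7692.

x* = 14.8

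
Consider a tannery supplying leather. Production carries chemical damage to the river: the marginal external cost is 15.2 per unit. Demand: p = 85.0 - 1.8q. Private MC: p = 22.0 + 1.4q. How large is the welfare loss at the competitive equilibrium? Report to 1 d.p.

Market equilibrium (private): 22.0 + 1.4q = 85.0 - 1.8q → q_m = 19.6875.
Social marginal cost = private MC + MEC = 37.2 + 1.4q.
Set SMC = demand: 37.2 + 1.4q = 85.0 - 1.8q → q* = 14.9375.
The loss is the area between SMC and demand from q* to q_m; with linear curves that's a triangle of height MEC(q_m).
DWL = ½ × 4.7500 × 15.2000 = 36.1000.

DWL = 36.1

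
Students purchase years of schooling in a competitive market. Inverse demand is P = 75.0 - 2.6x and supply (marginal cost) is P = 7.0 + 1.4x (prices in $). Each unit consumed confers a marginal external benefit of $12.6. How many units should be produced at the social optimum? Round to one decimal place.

Social marginal benefit = demand + MEB = 87.6 - 2.6x.
Set SMB = MC: 87.6 - 2.6x = 7.0 + 1.4x → x* = 20.1500.

x* = 20.2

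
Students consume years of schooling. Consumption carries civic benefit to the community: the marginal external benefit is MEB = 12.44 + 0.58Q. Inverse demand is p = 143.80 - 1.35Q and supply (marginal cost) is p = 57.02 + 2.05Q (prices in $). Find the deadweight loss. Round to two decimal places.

Market equilibrium (private): 57.02 + 2.05Q = 143.80 - 1.35Q → Q_m = 25.5235.
Social marginal benefit = demand + MEB = 156.24 - 0.77Q.
Set SMB = MC: 156.24 - 0.77Q = 57.02 + 2.05Q → Q* = 35.1844.
Height of the DWL triangle at Q_m is SMB(Q_m) − MC(Q_m) = MEB(Q_m) = 27.2436.
DWL = ½ × 9.6609 × 27.2436 = 131.5988.

DWL = $131.60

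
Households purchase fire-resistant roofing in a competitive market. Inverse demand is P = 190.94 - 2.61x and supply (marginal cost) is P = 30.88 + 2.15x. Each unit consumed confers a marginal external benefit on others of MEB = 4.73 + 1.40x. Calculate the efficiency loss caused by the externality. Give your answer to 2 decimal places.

DWL = 399.39

Market equilibrium (private): 30.88 + 2.15x = 190.94 - 2.61x → x_m = 33.6261.
Social marginal benefit = demand + MEB = 195.67 - 1.21x.
Set SMB = MC: 195.67 - 1.21x = 30.88 + 2.15x → x* = 49.0446.
Height of the DWL triangle at x_m is SMB(x_m) − MC(x_m) = MEB(x_m) = 51.8065.
DWL = ½ × 15.4185 × 51.8065 = 399.3893.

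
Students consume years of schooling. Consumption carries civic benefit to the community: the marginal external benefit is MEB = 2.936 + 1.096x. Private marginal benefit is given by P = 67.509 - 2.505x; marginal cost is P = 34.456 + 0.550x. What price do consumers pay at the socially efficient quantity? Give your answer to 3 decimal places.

P = 21.489

Social marginal benefit = demand + MEB = 70.445 - 1.409x.
Set SMB = MC: 70.445 - 1.409x = 34.456 + 0.550x → x* = 18.3711.
Consumer price on the demand curve at x*: 67.509 − 2.505×18.3711 = 21.4894.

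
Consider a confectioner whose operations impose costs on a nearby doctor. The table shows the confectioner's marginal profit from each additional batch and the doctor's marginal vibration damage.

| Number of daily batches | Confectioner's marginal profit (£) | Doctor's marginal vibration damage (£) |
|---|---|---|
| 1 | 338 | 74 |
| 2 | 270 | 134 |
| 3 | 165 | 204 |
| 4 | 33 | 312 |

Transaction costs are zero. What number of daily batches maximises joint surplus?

Bargaining reaches the level where marginal profit last exceeds marginal vibration damage.
That holds through level 2 (270 ≥ 134) but not at 3 (165 < 204).

2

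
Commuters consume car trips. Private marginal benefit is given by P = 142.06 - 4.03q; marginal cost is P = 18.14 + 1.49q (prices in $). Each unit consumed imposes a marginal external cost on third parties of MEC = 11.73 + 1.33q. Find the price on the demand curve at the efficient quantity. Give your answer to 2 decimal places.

Social marginal benefit = demand − MEC = 130.33 - 5.36q.
Set SMB = MC: 130.33 - 5.36q = 18.14 + 1.49q → q* = 16.3781.
Consumer price on the demand curve at q*: 142.06 − 4.03×16.3781 = 76.0563.

P = $76.06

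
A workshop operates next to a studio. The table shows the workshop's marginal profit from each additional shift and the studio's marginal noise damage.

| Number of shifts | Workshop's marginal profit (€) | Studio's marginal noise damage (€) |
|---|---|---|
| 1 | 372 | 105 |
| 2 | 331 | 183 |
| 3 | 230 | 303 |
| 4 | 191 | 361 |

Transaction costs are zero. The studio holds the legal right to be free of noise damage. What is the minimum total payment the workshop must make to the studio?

Efficient level: marginal profit ≥ marginal noise damage through level 2, so k* = 2.
With the studio holding the right, the workshop must at least compensate total damage at k*: 105 + 183 = 288.

€288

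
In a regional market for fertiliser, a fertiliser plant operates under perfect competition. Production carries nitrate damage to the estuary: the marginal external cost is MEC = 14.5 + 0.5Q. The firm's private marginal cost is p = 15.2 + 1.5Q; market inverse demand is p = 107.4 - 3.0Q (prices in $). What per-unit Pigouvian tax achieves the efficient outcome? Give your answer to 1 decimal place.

Social marginal cost = private MC + MEC = 29.7 + 2.0Q.
Set SMC = demand: 29.7 + 2.0Q = 107.4 - 3.0Q → Q* = 15.5400.
The Pigouvian tax equals MEC at Q*: 14.5 + 0.5×15.5400 = 22.2700.

tax = $22.3 per unit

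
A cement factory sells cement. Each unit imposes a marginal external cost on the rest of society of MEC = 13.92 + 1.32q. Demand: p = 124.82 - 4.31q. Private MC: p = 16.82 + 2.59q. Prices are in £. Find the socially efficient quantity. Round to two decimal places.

q* = 11.45

Social marginal cost = private MC + MEC = 30.74 + 3.91q.
Set SMC = demand: 30.74 + 3.91q = 124.82 - 4.31q → q* = 11.4453.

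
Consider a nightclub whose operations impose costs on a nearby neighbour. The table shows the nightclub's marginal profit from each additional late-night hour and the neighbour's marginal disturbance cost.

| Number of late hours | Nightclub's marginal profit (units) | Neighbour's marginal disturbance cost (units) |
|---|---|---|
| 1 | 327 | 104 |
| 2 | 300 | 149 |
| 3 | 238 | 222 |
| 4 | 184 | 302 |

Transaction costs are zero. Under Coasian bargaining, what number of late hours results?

Bargaining reaches the level where marginal profit last exceeds marginal disturbance cost.
That holds through level 3 (238 ≥ 222) but not at 4 (184 < 302).

3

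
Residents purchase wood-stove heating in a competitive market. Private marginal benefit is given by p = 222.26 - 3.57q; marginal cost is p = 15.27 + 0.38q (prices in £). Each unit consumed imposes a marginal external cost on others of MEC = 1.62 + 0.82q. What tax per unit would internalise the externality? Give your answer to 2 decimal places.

tax = £36.92 per unit

Social marginal benefit = demand − MEC = 220.64 - 4.39q.
Set SMB = MC: 220.64 - 4.39q = 15.27 + 0.38q → q* = 43.0545.
The Pigouvian tax equals MEC at q*: 1.62 + 0.82×43.0545 = 36.9247.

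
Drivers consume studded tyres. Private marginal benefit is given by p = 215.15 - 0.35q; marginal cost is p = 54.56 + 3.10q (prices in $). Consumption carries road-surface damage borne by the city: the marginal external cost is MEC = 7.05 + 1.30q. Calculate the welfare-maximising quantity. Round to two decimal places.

q* = 32.32

Social marginal benefit = demand − MEC = 208.10 - 1.65q.
Set SMB = MC: 208.10 - 1.65q = 54.56 + 3.10q → q* = 32.3242.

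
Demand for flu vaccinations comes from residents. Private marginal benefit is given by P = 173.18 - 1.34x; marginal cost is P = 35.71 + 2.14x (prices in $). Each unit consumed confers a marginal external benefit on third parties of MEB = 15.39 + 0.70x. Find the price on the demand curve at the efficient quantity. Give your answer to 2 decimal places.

P = $99.50

Social marginal benefit = demand + MEB = 188.57 - 0.64x.
Set SMB = MC: 188.57 - 0.64x = 35.71 + 2.14x → x* = 54.9856.
Consumer price on the demand curve at x*: 173.18 − 1.34×54.9856 = 99.4993.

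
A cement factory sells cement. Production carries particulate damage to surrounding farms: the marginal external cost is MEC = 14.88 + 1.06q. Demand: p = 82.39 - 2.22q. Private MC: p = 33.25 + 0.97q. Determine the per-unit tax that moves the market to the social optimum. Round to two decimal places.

tax = 23.42 per unit

Social marginal cost = private MC + MEC = 48.13 + 2.03q.
Set SMC = demand: 48.13 + 2.03q = 82.39 - 2.22q → q* = 8.0612.
The Pigouvian tax equals MEC at q*: 14.88 + 1.06×8.0612 = 23.4249.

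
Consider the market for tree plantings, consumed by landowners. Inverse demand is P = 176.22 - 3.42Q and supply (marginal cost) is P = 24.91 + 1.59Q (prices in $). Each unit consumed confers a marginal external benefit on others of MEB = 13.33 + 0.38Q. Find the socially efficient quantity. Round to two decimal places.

Social marginal benefit = demand + MEB = 189.55 - 3.04Q.
Set SMB = MC: 189.55 - 3.04Q = 24.91 + 1.59Q → Q* = 35.5594.

Q* = 35.56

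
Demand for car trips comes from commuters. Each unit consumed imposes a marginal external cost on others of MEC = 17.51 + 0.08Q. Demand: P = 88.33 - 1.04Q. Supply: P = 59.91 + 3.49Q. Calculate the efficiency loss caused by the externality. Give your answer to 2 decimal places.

DWL = 35.19

Market equilibrium (private): 59.91 + 3.49Q = 88.33 - 1.04Q → Q_m = 6.2737.
Social marginal benefit = demand − MEC = 70.82 - 1.12Q.
Set SMB = MC: 70.82 - 1.12Q = 59.91 + 3.49Q → Q* = 2.3666.
The loss is the area between SMB and MC from Q* to Q_m; with linear curves that's a triangle of height MEC(Q_m).
DWL = ½ × 3.9071 × 18.0119 = 35.1871.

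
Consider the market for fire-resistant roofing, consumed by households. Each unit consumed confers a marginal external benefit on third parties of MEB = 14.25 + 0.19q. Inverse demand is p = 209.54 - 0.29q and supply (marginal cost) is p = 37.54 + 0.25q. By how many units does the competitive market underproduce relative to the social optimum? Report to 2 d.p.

Market equilibrium (private): 37.54 + 0.25q = 209.54 - 0.29q → q_m = 318.5185.
Social marginal benefit = demand + MEB = 223.79 - 0.10q.
Set SMB = MC: 223.79 - 0.10q = 37.54 + 0.25q → q* = 532.1429.
Gap = |318.5185 − 532.1429| = 213.6244.

213.62 units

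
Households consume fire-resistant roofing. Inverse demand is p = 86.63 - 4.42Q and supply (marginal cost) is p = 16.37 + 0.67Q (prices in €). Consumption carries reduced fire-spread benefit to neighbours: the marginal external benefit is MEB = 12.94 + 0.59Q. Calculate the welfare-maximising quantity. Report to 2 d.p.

Social marginal benefit = demand + MEB = 99.57 - 3.83Q.
Set SMB = MC: 99.57 - 3.83Q = 16.37 + 0.67Q → Q* = 18.4889.

Q* = 18.49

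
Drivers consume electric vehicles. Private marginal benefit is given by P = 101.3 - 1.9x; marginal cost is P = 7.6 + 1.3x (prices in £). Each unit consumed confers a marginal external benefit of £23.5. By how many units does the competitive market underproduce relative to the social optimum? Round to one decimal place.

7.3 units

Market equilibrium (private): 7.6 + 1.3x = 101.3 - 1.9x → x_m = 29.2813.
Social marginal benefit = demand + MEB = 124.8 - 1.9x.
Set SMB = MC: 124.8 - 1.9x = 7.6 + 1.3x → x* = 36.6250.
Gap = |29.2813 − 36.6250| = 7.3437.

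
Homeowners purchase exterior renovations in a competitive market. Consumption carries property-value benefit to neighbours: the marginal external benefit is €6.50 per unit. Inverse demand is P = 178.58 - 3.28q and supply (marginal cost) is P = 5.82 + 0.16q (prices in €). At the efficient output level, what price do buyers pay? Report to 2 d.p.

P = €7.66

Social marginal benefit = demand + MEB = 185.08 - 3.28q.
Set SMB = MC: 185.08 - 3.28q = 5.82 + 0.16q → q* = 52.1105.
Consumer price on the demand curve at q*: 178.58 − 3.28×52.1105 = 7.6576.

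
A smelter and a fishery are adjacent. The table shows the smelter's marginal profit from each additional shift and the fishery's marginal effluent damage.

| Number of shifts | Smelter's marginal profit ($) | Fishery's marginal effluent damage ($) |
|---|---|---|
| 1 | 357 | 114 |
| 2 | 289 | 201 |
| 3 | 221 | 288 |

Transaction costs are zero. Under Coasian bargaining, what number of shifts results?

Bargaining reaches the level where marginal profit last exceeds marginal effluent damage.
That holds through level 2 (289 ≥ 201) but not at 3 (221 < 288).

2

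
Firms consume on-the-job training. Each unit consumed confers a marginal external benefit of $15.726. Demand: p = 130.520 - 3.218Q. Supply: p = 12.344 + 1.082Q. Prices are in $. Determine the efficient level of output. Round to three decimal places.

Q* = 31.140

Social marginal benefit = demand + MEB = 146.246 - 3.218Q.
Set SMB = MC: 146.246 - 3.218Q = 12.344 + 1.082Q → Q* = 31.1400.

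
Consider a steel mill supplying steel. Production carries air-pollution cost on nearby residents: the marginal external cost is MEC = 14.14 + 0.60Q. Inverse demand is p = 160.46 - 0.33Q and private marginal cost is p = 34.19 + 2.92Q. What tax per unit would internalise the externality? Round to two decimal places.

tax = 31.61 per unit

Social marginal cost = private MC + MEC = 48.33 + 3.52Q.
Set SMC = demand: 48.33 + 3.52Q = 160.46 - 0.33Q → Q* = 29.1247.
The Pigouvian tax equals MEC at Q*: 14.14 + 0.60×29.1247 = 31.6148.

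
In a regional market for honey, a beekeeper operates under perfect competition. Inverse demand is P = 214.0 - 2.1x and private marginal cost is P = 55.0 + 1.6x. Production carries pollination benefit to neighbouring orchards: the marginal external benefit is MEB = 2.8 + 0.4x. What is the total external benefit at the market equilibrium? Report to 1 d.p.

Market equilibrium (private): 55.0 + 1.6x = 214.0 - 2.1x → x_m = 42.9730.
Total external benefit = ∫₀^{x_m} (2.8 + 0.4x) dx = 2.8×42.9730 + ½×0.4×42.9730² = 489.6601.

489.7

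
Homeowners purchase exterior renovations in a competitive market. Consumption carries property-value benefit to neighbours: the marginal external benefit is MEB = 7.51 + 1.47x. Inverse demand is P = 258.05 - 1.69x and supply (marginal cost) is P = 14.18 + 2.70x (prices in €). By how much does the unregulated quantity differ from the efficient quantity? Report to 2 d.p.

30.54 units

Market equilibrium (private): 14.18 + 2.70x = 258.05 - 1.69x → x_m = 55.5513.
Social marginal benefit = demand + MEB = 265.56 - 0.22x.
Set SMB = MC: 265.56 - 0.22x = 14.18 + 2.70x → x* = 86.0890.
Gap = |55.5513 − 86.0890| = 30.5377.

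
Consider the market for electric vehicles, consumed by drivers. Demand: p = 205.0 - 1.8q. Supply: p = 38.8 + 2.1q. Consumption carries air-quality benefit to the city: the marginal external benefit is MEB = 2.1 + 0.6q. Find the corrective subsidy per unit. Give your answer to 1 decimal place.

subsidy = 32.7 per unit

Social marginal benefit = demand + MEB = 207.1 - 1.2q.
Set SMB = MC: 207.1 - 1.2q = 38.8 + 2.1q → q* = 51.0000.
The Pigouvian subsidy equals MEB at q*: 2.1 + 0.6×51.0000 = 32.7000.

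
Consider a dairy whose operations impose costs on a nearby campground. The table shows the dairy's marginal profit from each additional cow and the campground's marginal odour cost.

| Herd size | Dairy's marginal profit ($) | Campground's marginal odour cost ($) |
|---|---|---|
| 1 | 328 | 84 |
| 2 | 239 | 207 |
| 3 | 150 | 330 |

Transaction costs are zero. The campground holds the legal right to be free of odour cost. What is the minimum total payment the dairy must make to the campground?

Efficient level: marginal profit ≥ marginal odour cost through level 2, so k* = 2.
With the campground holding the right, the dairy must at least compensate total damage at k*: 84 + 207 = 291.

$291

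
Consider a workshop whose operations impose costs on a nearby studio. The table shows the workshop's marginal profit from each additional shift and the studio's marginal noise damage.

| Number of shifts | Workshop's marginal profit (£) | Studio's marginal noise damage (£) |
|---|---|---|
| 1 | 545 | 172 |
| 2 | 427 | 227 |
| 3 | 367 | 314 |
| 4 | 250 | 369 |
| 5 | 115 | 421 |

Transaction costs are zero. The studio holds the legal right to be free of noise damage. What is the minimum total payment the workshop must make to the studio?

£713

Efficient level: marginal profit ≥ marginal noise damage through level 3, so k* = 3.
With the studio holding the right, the workshop must at least compensate total damage at k*: 172 + 227 + 314 = 713.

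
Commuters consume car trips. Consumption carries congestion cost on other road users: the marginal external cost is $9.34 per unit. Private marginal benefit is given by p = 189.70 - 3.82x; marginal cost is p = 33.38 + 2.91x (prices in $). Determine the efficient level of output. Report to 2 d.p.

x* = 21.84

Social marginal benefit = demand − MEC = 180.36 - 3.82x.
Set SMB = MC: 180.36 - 3.82x = 33.38 + 2.91x → x* = 21.8395.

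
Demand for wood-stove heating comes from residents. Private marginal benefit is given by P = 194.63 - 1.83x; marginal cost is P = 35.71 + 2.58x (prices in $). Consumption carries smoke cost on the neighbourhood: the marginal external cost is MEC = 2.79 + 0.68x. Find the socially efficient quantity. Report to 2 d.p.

x* = 30.67

Social marginal benefit = demand − MEC = 191.84 - 2.51x.
Set SMB = MC: 191.84 - 2.51x = 35.71 + 2.58x → x* = 30.6739.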